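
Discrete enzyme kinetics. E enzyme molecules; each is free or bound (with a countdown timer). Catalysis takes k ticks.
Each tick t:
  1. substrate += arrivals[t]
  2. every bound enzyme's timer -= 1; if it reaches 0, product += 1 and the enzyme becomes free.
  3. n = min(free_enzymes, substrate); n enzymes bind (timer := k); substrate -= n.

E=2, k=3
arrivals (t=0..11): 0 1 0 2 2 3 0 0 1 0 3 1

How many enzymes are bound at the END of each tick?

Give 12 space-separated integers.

Answer: 0 1 1 2 2 2 2 2 2 2 2 2

Derivation:
t=0: arr=0 -> substrate=0 bound=0 product=0
t=1: arr=1 -> substrate=0 bound=1 product=0
t=2: arr=0 -> substrate=0 bound=1 product=0
t=3: arr=2 -> substrate=1 bound=2 product=0
t=4: arr=2 -> substrate=2 bound=2 product=1
t=5: arr=3 -> substrate=5 bound=2 product=1
t=6: arr=0 -> substrate=4 bound=2 product=2
t=7: arr=0 -> substrate=3 bound=2 product=3
t=8: arr=1 -> substrate=4 bound=2 product=3
t=9: arr=0 -> substrate=3 bound=2 product=4
t=10: arr=3 -> substrate=5 bound=2 product=5
t=11: arr=1 -> substrate=6 bound=2 product=5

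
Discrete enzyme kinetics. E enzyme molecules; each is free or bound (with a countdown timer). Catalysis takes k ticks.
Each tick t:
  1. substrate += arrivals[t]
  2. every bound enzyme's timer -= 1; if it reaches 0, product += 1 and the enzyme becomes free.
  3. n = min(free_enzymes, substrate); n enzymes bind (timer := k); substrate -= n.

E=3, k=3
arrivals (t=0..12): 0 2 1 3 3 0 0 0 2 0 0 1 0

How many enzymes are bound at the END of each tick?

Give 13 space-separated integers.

t=0: arr=0 -> substrate=0 bound=0 product=0
t=1: arr=2 -> substrate=0 bound=2 product=0
t=2: arr=1 -> substrate=0 bound=3 product=0
t=3: arr=3 -> substrate=3 bound=3 product=0
t=4: arr=3 -> substrate=4 bound=3 product=2
t=5: arr=0 -> substrate=3 bound=3 product=3
t=6: arr=0 -> substrate=3 bound=3 product=3
t=7: arr=0 -> substrate=1 bound=3 product=5
t=8: arr=2 -> substrate=2 bound=3 product=6
t=9: arr=0 -> substrate=2 bound=3 product=6
t=10: arr=0 -> substrate=0 bound=3 product=8
t=11: arr=1 -> substrate=0 bound=3 product=9
t=12: arr=0 -> substrate=0 bound=3 product=9

Answer: 0 2 3 3 3 3 3 3 3 3 3 3 3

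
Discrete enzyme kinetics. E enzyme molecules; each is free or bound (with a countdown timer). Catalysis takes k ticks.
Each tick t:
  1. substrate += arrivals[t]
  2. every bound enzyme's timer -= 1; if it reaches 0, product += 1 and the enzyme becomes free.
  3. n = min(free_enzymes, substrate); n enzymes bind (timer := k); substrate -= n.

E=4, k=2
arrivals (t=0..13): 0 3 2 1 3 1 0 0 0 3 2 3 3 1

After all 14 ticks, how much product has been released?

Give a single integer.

t=0: arr=0 -> substrate=0 bound=0 product=0
t=1: arr=3 -> substrate=0 bound=3 product=0
t=2: arr=2 -> substrate=1 bound=4 product=0
t=3: arr=1 -> substrate=0 bound=3 product=3
t=4: arr=3 -> substrate=1 bound=4 product=4
t=5: arr=1 -> substrate=0 bound=4 product=6
t=6: arr=0 -> substrate=0 bound=2 product=8
t=7: arr=0 -> substrate=0 bound=0 product=10
t=8: arr=0 -> substrate=0 bound=0 product=10
t=9: arr=3 -> substrate=0 bound=3 product=10
t=10: arr=2 -> substrate=1 bound=4 product=10
t=11: arr=3 -> substrate=1 bound=4 product=13
t=12: arr=3 -> substrate=3 bound=4 product=14
t=13: arr=1 -> substrate=1 bound=4 product=17

Answer: 17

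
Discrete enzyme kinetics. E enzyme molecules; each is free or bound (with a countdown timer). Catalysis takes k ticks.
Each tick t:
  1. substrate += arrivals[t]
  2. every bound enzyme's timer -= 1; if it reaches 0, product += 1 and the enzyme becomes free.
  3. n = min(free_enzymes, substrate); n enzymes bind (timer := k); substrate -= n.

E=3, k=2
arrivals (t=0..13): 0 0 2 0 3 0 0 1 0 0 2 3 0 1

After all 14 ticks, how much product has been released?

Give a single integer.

t=0: arr=0 -> substrate=0 bound=0 product=0
t=1: arr=0 -> substrate=0 bound=0 product=0
t=2: arr=2 -> substrate=0 bound=2 product=0
t=3: arr=0 -> substrate=0 bound=2 product=0
t=4: arr=3 -> substrate=0 bound=3 product=2
t=5: arr=0 -> substrate=0 bound=3 product=2
t=6: arr=0 -> substrate=0 bound=0 product=5
t=7: arr=1 -> substrate=0 bound=1 product=5
t=8: arr=0 -> substrate=0 bound=1 product=5
t=9: arr=0 -> substrate=0 bound=0 product=6
t=10: arr=2 -> substrate=0 bound=2 product=6
t=11: arr=3 -> substrate=2 bound=3 product=6
t=12: arr=0 -> substrate=0 bound=3 product=8
t=13: arr=1 -> substrate=0 bound=3 product=9

Answer: 9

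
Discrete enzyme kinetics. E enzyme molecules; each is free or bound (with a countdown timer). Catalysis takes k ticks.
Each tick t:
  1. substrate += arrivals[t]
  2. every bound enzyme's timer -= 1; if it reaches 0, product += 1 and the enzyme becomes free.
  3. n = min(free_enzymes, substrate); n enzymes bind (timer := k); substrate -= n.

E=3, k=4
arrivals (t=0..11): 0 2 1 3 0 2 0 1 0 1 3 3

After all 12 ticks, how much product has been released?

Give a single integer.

t=0: arr=0 -> substrate=0 bound=0 product=0
t=1: arr=2 -> substrate=0 bound=2 product=0
t=2: arr=1 -> substrate=0 bound=3 product=0
t=3: arr=3 -> substrate=3 bound=3 product=0
t=4: arr=0 -> substrate=3 bound=3 product=0
t=5: arr=2 -> substrate=3 bound=3 product=2
t=6: arr=0 -> substrate=2 bound=3 product=3
t=7: arr=1 -> substrate=3 bound=3 product=3
t=8: arr=0 -> substrate=3 bound=3 product=3
t=9: arr=1 -> substrate=2 bound=3 product=5
t=10: arr=3 -> substrate=4 bound=3 product=6
t=11: arr=3 -> substrate=7 bound=3 product=6

Answer: 6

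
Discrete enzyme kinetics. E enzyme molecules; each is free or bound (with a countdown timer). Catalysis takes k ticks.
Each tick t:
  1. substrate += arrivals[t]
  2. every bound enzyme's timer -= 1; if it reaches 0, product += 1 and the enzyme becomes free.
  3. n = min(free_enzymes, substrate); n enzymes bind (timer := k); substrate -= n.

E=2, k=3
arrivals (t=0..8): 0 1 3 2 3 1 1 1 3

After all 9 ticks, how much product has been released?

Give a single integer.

t=0: arr=0 -> substrate=0 bound=0 product=0
t=1: arr=1 -> substrate=0 bound=1 product=0
t=2: arr=3 -> substrate=2 bound=2 product=0
t=3: arr=2 -> substrate=4 bound=2 product=0
t=4: arr=3 -> substrate=6 bound=2 product=1
t=5: arr=1 -> substrate=6 bound=2 product=2
t=6: arr=1 -> substrate=7 bound=2 product=2
t=7: arr=1 -> substrate=7 bound=2 product=3
t=8: arr=3 -> substrate=9 bound=2 product=4

Answer: 4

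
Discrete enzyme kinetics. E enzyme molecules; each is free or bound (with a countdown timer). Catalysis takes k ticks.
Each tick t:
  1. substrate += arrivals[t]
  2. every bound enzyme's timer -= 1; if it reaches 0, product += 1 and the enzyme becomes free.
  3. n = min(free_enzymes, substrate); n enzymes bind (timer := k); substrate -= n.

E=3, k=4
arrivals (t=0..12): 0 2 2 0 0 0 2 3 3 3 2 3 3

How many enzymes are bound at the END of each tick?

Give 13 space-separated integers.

Answer: 0 2 3 3 3 2 3 3 3 3 3 3 3

Derivation:
t=0: arr=0 -> substrate=0 bound=0 product=0
t=1: arr=2 -> substrate=0 bound=2 product=0
t=2: arr=2 -> substrate=1 bound=3 product=0
t=3: arr=0 -> substrate=1 bound=3 product=0
t=4: arr=0 -> substrate=1 bound=3 product=0
t=5: arr=0 -> substrate=0 bound=2 product=2
t=6: arr=2 -> substrate=0 bound=3 product=3
t=7: arr=3 -> substrate=3 bound=3 product=3
t=8: arr=3 -> substrate=6 bound=3 product=3
t=9: arr=3 -> substrate=8 bound=3 product=4
t=10: arr=2 -> substrate=8 bound=3 product=6
t=11: arr=3 -> substrate=11 bound=3 product=6
t=12: arr=3 -> substrate=14 bound=3 product=6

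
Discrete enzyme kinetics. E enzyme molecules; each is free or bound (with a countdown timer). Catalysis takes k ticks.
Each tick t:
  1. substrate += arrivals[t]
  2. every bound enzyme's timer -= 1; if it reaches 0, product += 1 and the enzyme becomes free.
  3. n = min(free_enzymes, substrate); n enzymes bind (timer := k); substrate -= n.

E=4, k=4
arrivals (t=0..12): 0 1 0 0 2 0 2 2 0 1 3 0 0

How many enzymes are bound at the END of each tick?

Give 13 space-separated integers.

Answer: 0 1 1 1 3 2 4 4 4 4 4 4 4

Derivation:
t=0: arr=0 -> substrate=0 bound=0 product=0
t=1: arr=1 -> substrate=0 bound=1 product=0
t=2: arr=0 -> substrate=0 bound=1 product=0
t=3: arr=0 -> substrate=0 bound=1 product=0
t=4: arr=2 -> substrate=0 bound=3 product=0
t=5: arr=0 -> substrate=0 bound=2 product=1
t=6: arr=2 -> substrate=0 bound=4 product=1
t=7: arr=2 -> substrate=2 bound=4 product=1
t=8: arr=0 -> substrate=0 bound=4 product=3
t=9: arr=1 -> substrate=1 bound=4 product=3
t=10: arr=3 -> substrate=2 bound=4 product=5
t=11: arr=0 -> substrate=2 bound=4 product=5
t=12: arr=0 -> substrate=0 bound=4 product=7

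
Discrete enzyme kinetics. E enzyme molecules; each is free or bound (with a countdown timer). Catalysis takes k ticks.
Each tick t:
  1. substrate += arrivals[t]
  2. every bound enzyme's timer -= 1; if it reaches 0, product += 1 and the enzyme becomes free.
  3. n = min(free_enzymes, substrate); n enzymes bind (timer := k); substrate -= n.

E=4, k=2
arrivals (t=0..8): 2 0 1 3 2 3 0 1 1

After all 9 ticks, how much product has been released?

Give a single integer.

Answer: 11

Derivation:
t=0: arr=2 -> substrate=0 bound=2 product=0
t=1: arr=0 -> substrate=0 bound=2 product=0
t=2: arr=1 -> substrate=0 bound=1 product=2
t=3: arr=3 -> substrate=0 bound=4 product=2
t=4: arr=2 -> substrate=1 bound=4 product=3
t=5: arr=3 -> substrate=1 bound=4 product=6
t=6: arr=0 -> substrate=0 bound=4 product=7
t=7: arr=1 -> substrate=0 bound=2 product=10
t=8: arr=1 -> substrate=0 bound=2 product=11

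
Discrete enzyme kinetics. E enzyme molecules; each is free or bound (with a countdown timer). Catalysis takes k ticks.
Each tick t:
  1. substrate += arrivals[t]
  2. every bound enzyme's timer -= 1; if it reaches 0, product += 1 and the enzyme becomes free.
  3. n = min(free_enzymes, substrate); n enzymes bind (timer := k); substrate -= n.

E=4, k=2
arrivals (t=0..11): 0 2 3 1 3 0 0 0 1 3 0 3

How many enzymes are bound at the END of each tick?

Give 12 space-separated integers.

t=0: arr=0 -> substrate=0 bound=0 product=0
t=1: arr=2 -> substrate=0 bound=2 product=0
t=2: arr=3 -> substrate=1 bound=4 product=0
t=3: arr=1 -> substrate=0 bound=4 product=2
t=4: arr=3 -> substrate=1 bound=4 product=4
t=5: arr=0 -> substrate=0 bound=3 product=6
t=6: arr=0 -> substrate=0 bound=1 product=8
t=7: arr=0 -> substrate=0 bound=0 product=9
t=8: arr=1 -> substrate=0 bound=1 product=9
t=9: arr=3 -> substrate=0 bound=4 product=9
t=10: arr=0 -> substrate=0 bound=3 product=10
t=11: arr=3 -> substrate=0 bound=3 product=13

Answer: 0 2 4 4 4 3 1 0 1 4 3 3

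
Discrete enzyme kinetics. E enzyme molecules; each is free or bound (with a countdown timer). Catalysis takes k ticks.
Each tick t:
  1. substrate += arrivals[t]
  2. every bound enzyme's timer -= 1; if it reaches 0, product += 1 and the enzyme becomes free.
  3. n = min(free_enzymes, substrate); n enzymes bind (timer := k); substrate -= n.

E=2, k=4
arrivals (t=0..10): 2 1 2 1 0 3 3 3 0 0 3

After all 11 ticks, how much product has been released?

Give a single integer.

Answer: 4

Derivation:
t=0: arr=2 -> substrate=0 bound=2 product=0
t=1: arr=1 -> substrate=1 bound=2 product=0
t=2: arr=2 -> substrate=3 bound=2 product=0
t=3: arr=1 -> substrate=4 bound=2 product=0
t=4: arr=0 -> substrate=2 bound=2 product=2
t=5: arr=3 -> substrate=5 bound=2 product=2
t=6: arr=3 -> substrate=8 bound=2 product=2
t=7: arr=3 -> substrate=11 bound=2 product=2
t=8: arr=0 -> substrate=9 bound=2 product=4
t=9: arr=0 -> substrate=9 bound=2 product=4
t=10: arr=3 -> substrate=12 bound=2 product=4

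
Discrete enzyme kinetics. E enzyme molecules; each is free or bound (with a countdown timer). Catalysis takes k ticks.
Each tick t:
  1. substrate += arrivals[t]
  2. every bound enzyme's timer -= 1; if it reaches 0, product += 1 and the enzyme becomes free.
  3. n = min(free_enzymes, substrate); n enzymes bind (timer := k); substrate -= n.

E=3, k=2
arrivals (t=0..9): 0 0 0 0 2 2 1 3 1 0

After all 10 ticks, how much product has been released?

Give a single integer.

t=0: arr=0 -> substrate=0 bound=0 product=0
t=1: arr=0 -> substrate=0 bound=0 product=0
t=2: arr=0 -> substrate=0 bound=0 product=0
t=3: arr=0 -> substrate=0 bound=0 product=0
t=4: arr=2 -> substrate=0 bound=2 product=0
t=5: arr=2 -> substrate=1 bound=3 product=0
t=6: arr=1 -> substrate=0 bound=3 product=2
t=7: arr=3 -> substrate=2 bound=3 product=3
t=8: arr=1 -> substrate=1 bound=3 product=5
t=9: arr=0 -> substrate=0 bound=3 product=6

Answer: 6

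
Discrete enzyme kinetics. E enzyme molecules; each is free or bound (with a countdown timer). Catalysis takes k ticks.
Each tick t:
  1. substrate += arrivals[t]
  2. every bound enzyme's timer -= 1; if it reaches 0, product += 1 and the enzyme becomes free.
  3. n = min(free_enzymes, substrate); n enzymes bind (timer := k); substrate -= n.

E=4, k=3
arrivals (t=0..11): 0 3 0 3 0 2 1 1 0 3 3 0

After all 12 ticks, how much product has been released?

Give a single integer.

Answer: 10

Derivation:
t=0: arr=0 -> substrate=0 bound=0 product=0
t=1: arr=3 -> substrate=0 bound=3 product=0
t=2: arr=0 -> substrate=0 bound=3 product=0
t=3: arr=3 -> substrate=2 bound=4 product=0
t=4: arr=0 -> substrate=0 bound=3 product=3
t=5: arr=2 -> substrate=1 bound=4 product=3
t=6: arr=1 -> substrate=1 bound=4 product=4
t=7: arr=1 -> substrate=0 bound=4 product=6
t=8: arr=0 -> substrate=0 bound=3 product=7
t=9: arr=3 -> substrate=1 bound=4 product=8
t=10: arr=3 -> substrate=2 bound=4 product=10
t=11: arr=0 -> substrate=2 bound=4 product=10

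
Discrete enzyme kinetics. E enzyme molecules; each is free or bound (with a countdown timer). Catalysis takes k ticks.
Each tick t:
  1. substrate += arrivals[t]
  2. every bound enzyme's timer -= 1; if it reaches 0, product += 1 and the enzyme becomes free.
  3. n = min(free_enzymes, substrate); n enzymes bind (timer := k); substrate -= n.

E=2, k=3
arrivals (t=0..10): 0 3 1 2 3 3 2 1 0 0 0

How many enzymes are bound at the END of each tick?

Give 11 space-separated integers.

Answer: 0 2 2 2 2 2 2 2 2 2 2

Derivation:
t=0: arr=0 -> substrate=0 bound=0 product=0
t=1: arr=3 -> substrate=1 bound=2 product=0
t=2: arr=1 -> substrate=2 bound=2 product=0
t=3: arr=2 -> substrate=4 bound=2 product=0
t=4: arr=3 -> substrate=5 bound=2 product=2
t=5: arr=3 -> substrate=8 bound=2 product=2
t=6: arr=2 -> substrate=10 bound=2 product=2
t=7: arr=1 -> substrate=9 bound=2 product=4
t=8: arr=0 -> substrate=9 bound=2 product=4
t=9: arr=0 -> substrate=9 bound=2 product=4
t=10: arr=0 -> substrate=7 bound=2 product=6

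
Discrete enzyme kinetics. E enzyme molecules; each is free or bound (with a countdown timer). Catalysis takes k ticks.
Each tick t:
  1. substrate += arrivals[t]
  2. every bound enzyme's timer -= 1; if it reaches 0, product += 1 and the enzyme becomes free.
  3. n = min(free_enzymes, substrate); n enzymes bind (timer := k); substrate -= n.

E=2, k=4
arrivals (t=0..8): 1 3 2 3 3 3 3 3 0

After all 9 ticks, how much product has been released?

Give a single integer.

t=0: arr=1 -> substrate=0 bound=1 product=0
t=1: arr=3 -> substrate=2 bound=2 product=0
t=2: arr=2 -> substrate=4 bound=2 product=0
t=3: arr=3 -> substrate=7 bound=2 product=0
t=4: arr=3 -> substrate=9 bound=2 product=1
t=5: arr=3 -> substrate=11 bound=2 product=2
t=6: arr=3 -> substrate=14 bound=2 product=2
t=7: arr=3 -> substrate=17 bound=2 product=2
t=8: arr=0 -> substrate=16 bound=2 product=3

Answer: 3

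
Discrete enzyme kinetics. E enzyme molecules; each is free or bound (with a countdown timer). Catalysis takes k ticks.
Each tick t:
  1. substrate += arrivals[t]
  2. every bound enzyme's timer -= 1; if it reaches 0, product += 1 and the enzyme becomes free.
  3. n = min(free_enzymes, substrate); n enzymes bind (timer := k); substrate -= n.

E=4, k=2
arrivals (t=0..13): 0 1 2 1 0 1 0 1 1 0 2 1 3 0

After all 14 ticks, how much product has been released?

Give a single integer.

Answer: 10

Derivation:
t=0: arr=0 -> substrate=0 bound=0 product=0
t=1: arr=1 -> substrate=0 bound=1 product=0
t=2: arr=2 -> substrate=0 bound=3 product=0
t=3: arr=1 -> substrate=0 bound=3 product=1
t=4: arr=0 -> substrate=0 bound=1 product=3
t=5: arr=1 -> substrate=0 bound=1 product=4
t=6: arr=0 -> substrate=0 bound=1 product=4
t=7: arr=1 -> substrate=0 bound=1 product=5
t=8: arr=1 -> substrate=0 bound=2 product=5
t=9: arr=0 -> substrate=0 bound=1 product=6
t=10: arr=2 -> substrate=0 bound=2 product=7
t=11: arr=1 -> substrate=0 bound=3 product=7
t=12: arr=3 -> substrate=0 bound=4 product=9
t=13: arr=0 -> substrate=0 bound=3 product=10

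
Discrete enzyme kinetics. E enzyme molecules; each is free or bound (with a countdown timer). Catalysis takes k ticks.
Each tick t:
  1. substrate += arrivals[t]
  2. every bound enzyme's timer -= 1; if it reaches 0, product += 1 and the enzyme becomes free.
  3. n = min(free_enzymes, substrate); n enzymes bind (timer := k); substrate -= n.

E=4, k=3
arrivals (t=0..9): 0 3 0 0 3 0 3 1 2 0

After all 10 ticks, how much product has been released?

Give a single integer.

Answer: 7

Derivation:
t=0: arr=0 -> substrate=0 bound=0 product=0
t=1: arr=3 -> substrate=0 bound=3 product=0
t=2: arr=0 -> substrate=0 bound=3 product=0
t=3: arr=0 -> substrate=0 bound=3 product=0
t=4: arr=3 -> substrate=0 bound=3 product=3
t=5: arr=0 -> substrate=0 bound=3 product=3
t=6: arr=3 -> substrate=2 bound=4 product=3
t=7: arr=1 -> substrate=0 bound=4 product=6
t=8: arr=2 -> substrate=2 bound=4 product=6
t=9: arr=0 -> substrate=1 bound=4 product=7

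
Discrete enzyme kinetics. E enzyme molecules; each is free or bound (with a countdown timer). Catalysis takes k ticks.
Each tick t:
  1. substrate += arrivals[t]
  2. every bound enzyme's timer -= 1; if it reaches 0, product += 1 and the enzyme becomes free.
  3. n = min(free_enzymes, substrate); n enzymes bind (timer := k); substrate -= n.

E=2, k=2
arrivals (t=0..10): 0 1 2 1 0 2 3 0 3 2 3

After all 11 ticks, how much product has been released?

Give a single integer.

t=0: arr=0 -> substrate=0 bound=0 product=0
t=1: arr=1 -> substrate=0 bound=1 product=0
t=2: arr=2 -> substrate=1 bound=2 product=0
t=3: arr=1 -> substrate=1 bound=2 product=1
t=4: arr=0 -> substrate=0 bound=2 product=2
t=5: arr=2 -> substrate=1 bound=2 product=3
t=6: arr=3 -> substrate=3 bound=2 product=4
t=7: arr=0 -> substrate=2 bound=2 product=5
t=8: arr=3 -> substrate=4 bound=2 product=6
t=9: arr=2 -> substrate=5 bound=2 product=7
t=10: arr=3 -> substrate=7 bound=2 product=8

Answer: 8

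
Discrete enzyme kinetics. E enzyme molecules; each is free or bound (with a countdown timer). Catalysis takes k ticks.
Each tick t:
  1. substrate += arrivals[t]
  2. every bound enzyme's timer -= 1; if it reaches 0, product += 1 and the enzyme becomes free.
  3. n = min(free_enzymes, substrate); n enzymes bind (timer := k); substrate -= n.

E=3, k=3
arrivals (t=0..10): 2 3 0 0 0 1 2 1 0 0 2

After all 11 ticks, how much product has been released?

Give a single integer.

Answer: 8

Derivation:
t=0: arr=2 -> substrate=0 bound=2 product=0
t=1: arr=3 -> substrate=2 bound=3 product=0
t=2: arr=0 -> substrate=2 bound=3 product=0
t=3: arr=0 -> substrate=0 bound=3 product=2
t=4: arr=0 -> substrate=0 bound=2 product=3
t=5: arr=1 -> substrate=0 bound=3 product=3
t=6: arr=2 -> substrate=0 bound=3 product=5
t=7: arr=1 -> substrate=1 bound=3 product=5
t=8: arr=0 -> substrate=0 bound=3 product=6
t=9: arr=0 -> substrate=0 bound=1 product=8
t=10: arr=2 -> substrate=0 bound=3 product=8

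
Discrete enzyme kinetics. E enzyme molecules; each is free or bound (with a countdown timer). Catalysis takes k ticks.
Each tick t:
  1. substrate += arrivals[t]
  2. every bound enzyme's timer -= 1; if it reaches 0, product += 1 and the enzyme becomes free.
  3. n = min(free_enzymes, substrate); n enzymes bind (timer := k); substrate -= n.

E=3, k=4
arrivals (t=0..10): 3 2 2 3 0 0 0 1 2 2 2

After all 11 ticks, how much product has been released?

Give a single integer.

t=0: arr=3 -> substrate=0 bound=3 product=0
t=1: arr=2 -> substrate=2 bound=3 product=0
t=2: arr=2 -> substrate=4 bound=3 product=0
t=3: arr=3 -> substrate=7 bound=3 product=0
t=4: arr=0 -> substrate=4 bound=3 product=3
t=5: arr=0 -> substrate=4 bound=3 product=3
t=6: arr=0 -> substrate=4 bound=3 product=3
t=7: arr=1 -> substrate=5 bound=3 product=3
t=8: arr=2 -> substrate=4 bound=3 product=6
t=9: arr=2 -> substrate=6 bound=3 product=6
t=10: arr=2 -> substrate=8 bound=3 product=6

Answer: 6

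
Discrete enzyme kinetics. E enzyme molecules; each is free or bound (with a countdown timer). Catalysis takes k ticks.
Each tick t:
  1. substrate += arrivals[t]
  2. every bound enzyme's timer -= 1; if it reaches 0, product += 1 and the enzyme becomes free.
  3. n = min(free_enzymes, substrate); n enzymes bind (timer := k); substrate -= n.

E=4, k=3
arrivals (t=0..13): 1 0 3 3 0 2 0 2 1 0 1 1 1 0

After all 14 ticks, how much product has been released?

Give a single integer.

Answer: 13

Derivation:
t=0: arr=1 -> substrate=0 bound=1 product=0
t=1: arr=0 -> substrate=0 bound=1 product=0
t=2: arr=3 -> substrate=0 bound=4 product=0
t=3: arr=3 -> substrate=2 bound=4 product=1
t=4: arr=0 -> substrate=2 bound=4 product=1
t=5: arr=2 -> substrate=1 bound=4 product=4
t=6: arr=0 -> substrate=0 bound=4 product=5
t=7: arr=2 -> substrate=2 bound=4 product=5
t=8: arr=1 -> substrate=0 bound=4 product=8
t=9: arr=0 -> substrate=0 bound=3 product=9
t=10: arr=1 -> substrate=0 bound=4 product=9
t=11: arr=1 -> substrate=0 bound=2 product=12
t=12: arr=1 -> substrate=0 bound=3 product=12
t=13: arr=0 -> substrate=0 bound=2 product=13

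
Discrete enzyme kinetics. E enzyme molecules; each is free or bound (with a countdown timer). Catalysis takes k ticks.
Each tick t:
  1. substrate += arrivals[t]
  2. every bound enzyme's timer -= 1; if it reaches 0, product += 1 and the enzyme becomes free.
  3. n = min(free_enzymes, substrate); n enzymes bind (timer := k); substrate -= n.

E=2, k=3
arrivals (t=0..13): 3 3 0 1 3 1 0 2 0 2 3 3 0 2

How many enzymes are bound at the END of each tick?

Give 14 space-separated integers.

t=0: arr=3 -> substrate=1 bound=2 product=0
t=1: arr=3 -> substrate=4 bound=2 product=0
t=2: arr=0 -> substrate=4 bound=2 product=0
t=3: arr=1 -> substrate=3 bound=2 product=2
t=4: arr=3 -> substrate=6 bound=2 product=2
t=5: arr=1 -> substrate=7 bound=2 product=2
t=6: arr=0 -> substrate=5 bound=2 product=4
t=7: arr=2 -> substrate=7 bound=2 product=4
t=8: arr=0 -> substrate=7 bound=2 product=4
t=9: arr=2 -> substrate=7 bound=2 product=6
t=10: arr=3 -> substrate=10 bound=2 product=6
t=11: arr=3 -> substrate=13 bound=2 product=6
t=12: arr=0 -> substrate=11 bound=2 product=8
t=13: arr=2 -> substrate=13 bound=2 product=8

Answer: 2 2 2 2 2 2 2 2 2 2 2 2 2 2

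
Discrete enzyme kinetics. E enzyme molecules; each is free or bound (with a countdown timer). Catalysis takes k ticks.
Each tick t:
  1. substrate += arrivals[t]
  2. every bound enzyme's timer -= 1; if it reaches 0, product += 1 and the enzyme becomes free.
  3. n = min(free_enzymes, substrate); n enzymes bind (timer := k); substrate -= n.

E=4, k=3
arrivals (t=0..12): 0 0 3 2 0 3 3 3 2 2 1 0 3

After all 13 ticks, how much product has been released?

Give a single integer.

t=0: arr=0 -> substrate=0 bound=0 product=0
t=1: arr=0 -> substrate=0 bound=0 product=0
t=2: arr=3 -> substrate=0 bound=3 product=0
t=3: arr=2 -> substrate=1 bound=4 product=0
t=4: arr=0 -> substrate=1 bound=4 product=0
t=5: arr=3 -> substrate=1 bound=4 product=3
t=6: arr=3 -> substrate=3 bound=4 product=4
t=7: arr=3 -> substrate=6 bound=4 product=4
t=8: arr=2 -> substrate=5 bound=4 product=7
t=9: arr=2 -> substrate=6 bound=4 product=8
t=10: arr=1 -> substrate=7 bound=4 product=8
t=11: arr=0 -> substrate=4 bound=4 product=11
t=12: arr=3 -> substrate=6 bound=4 product=12

Answer: 12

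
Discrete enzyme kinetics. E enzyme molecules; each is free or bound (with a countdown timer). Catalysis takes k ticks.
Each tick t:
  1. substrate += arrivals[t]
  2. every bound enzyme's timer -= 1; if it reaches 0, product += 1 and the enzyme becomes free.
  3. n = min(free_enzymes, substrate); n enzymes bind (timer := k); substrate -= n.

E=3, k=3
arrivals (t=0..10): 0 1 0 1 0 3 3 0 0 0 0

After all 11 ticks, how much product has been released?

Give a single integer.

t=0: arr=0 -> substrate=0 bound=0 product=0
t=1: arr=1 -> substrate=0 bound=1 product=0
t=2: arr=0 -> substrate=0 bound=1 product=0
t=3: arr=1 -> substrate=0 bound=2 product=0
t=4: arr=0 -> substrate=0 bound=1 product=1
t=5: arr=3 -> substrate=1 bound=3 product=1
t=6: arr=3 -> substrate=3 bound=3 product=2
t=7: arr=0 -> substrate=3 bound=3 product=2
t=8: arr=0 -> substrate=1 bound=3 product=4
t=9: arr=0 -> substrate=0 bound=3 product=5
t=10: arr=0 -> substrate=0 bound=3 product=5

Answer: 5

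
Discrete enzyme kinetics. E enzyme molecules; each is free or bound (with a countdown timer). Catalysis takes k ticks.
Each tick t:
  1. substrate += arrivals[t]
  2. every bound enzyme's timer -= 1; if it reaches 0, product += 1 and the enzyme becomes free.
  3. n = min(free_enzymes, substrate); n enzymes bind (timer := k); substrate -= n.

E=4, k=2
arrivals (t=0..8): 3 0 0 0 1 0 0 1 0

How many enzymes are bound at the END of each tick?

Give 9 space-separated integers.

Answer: 3 3 0 0 1 1 0 1 1

Derivation:
t=0: arr=3 -> substrate=0 bound=3 product=0
t=1: arr=0 -> substrate=0 bound=3 product=0
t=2: arr=0 -> substrate=0 bound=0 product=3
t=3: arr=0 -> substrate=0 bound=0 product=3
t=4: arr=1 -> substrate=0 bound=1 product=3
t=5: arr=0 -> substrate=0 bound=1 product=3
t=6: arr=0 -> substrate=0 bound=0 product=4
t=7: arr=1 -> substrate=0 bound=1 product=4
t=8: arr=0 -> substrate=0 bound=1 product=4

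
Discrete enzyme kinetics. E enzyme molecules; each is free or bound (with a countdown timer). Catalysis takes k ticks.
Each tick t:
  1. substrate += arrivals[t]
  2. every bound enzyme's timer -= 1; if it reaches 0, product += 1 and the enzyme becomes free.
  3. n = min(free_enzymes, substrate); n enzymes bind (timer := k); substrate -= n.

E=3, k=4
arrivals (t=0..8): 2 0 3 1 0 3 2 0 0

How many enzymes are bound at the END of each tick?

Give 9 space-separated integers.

Answer: 2 2 3 3 3 3 3 3 3

Derivation:
t=0: arr=2 -> substrate=0 bound=2 product=0
t=1: arr=0 -> substrate=0 bound=2 product=0
t=2: arr=3 -> substrate=2 bound=3 product=0
t=3: arr=1 -> substrate=3 bound=3 product=0
t=4: arr=0 -> substrate=1 bound=3 product=2
t=5: arr=3 -> substrate=4 bound=3 product=2
t=6: arr=2 -> substrate=5 bound=3 product=3
t=7: arr=0 -> substrate=5 bound=3 product=3
t=8: arr=0 -> substrate=3 bound=3 product=5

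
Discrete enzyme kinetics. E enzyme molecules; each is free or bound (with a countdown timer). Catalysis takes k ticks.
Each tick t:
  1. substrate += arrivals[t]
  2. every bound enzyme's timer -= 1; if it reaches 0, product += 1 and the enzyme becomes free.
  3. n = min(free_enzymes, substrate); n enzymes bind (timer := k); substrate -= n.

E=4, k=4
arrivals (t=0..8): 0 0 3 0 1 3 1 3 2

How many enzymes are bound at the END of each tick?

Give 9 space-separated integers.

t=0: arr=0 -> substrate=0 bound=0 product=0
t=1: arr=0 -> substrate=0 bound=0 product=0
t=2: arr=3 -> substrate=0 bound=3 product=0
t=3: arr=0 -> substrate=0 bound=3 product=0
t=4: arr=1 -> substrate=0 bound=4 product=0
t=5: arr=3 -> substrate=3 bound=4 product=0
t=6: arr=1 -> substrate=1 bound=4 product=3
t=7: arr=3 -> substrate=4 bound=4 product=3
t=8: arr=2 -> substrate=5 bound=4 product=4

Answer: 0 0 3 3 4 4 4 4 4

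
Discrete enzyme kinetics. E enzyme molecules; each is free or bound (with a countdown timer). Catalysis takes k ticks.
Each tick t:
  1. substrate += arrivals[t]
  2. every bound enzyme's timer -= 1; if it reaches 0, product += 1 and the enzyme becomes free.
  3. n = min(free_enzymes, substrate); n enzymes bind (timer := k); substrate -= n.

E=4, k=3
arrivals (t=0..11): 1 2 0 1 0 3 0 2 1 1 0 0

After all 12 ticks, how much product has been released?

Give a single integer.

t=0: arr=1 -> substrate=0 bound=1 product=0
t=1: arr=2 -> substrate=0 bound=3 product=0
t=2: arr=0 -> substrate=0 bound=3 product=0
t=3: arr=1 -> substrate=0 bound=3 product=1
t=4: arr=0 -> substrate=0 bound=1 product=3
t=5: arr=3 -> substrate=0 bound=4 product=3
t=6: arr=0 -> substrate=0 bound=3 product=4
t=7: arr=2 -> substrate=1 bound=4 product=4
t=8: arr=1 -> substrate=0 bound=3 product=7
t=9: arr=1 -> substrate=0 bound=4 product=7
t=10: arr=0 -> substrate=0 bound=3 product=8
t=11: arr=0 -> substrate=0 bound=1 product=10

Answer: 10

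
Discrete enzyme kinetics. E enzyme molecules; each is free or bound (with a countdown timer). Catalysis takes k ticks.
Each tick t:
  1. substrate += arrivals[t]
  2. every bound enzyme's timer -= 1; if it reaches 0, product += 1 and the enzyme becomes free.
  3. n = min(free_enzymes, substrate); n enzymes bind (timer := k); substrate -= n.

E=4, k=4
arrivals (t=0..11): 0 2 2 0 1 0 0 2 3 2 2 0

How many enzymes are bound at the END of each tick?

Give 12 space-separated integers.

t=0: arr=0 -> substrate=0 bound=0 product=0
t=1: arr=2 -> substrate=0 bound=2 product=0
t=2: arr=2 -> substrate=0 bound=4 product=0
t=3: arr=0 -> substrate=0 bound=4 product=0
t=4: arr=1 -> substrate=1 bound=4 product=0
t=5: arr=0 -> substrate=0 bound=3 product=2
t=6: arr=0 -> substrate=0 bound=1 product=4
t=7: arr=2 -> substrate=0 bound=3 product=4
t=8: arr=3 -> substrate=2 bound=4 product=4
t=9: arr=2 -> substrate=3 bound=4 product=5
t=10: arr=2 -> substrate=5 bound=4 product=5
t=11: arr=0 -> substrate=3 bound=4 product=7

Answer: 0 2 4 4 4 3 1 3 4 4 4 4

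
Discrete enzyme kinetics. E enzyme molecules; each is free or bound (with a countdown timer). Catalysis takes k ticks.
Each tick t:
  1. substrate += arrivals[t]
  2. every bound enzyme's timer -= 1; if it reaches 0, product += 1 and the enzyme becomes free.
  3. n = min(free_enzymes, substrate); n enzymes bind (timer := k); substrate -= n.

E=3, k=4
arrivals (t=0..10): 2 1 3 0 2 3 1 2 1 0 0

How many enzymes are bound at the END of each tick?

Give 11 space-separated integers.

t=0: arr=2 -> substrate=0 bound=2 product=0
t=1: arr=1 -> substrate=0 bound=3 product=0
t=2: arr=3 -> substrate=3 bound=3 product=0
t=3: arr=0 -> substrate=3 bound=3 product=0
t=4: arr=2 -> substrate=3 bound=3 product=2
t=5: arr=3 -> substrate=5 bound=3 product=3
t=6: arr=1 -> substrate=6 bound=3 product=3
t=7: arr=2 -> substrate=8 bound=3 product=3
t=8: arr=1 -> substrate=7 bound=3 product=5
t=9: arr=0 -> substrate=6 bound=3 product=6
t=10: arr=0 -> substrate=6 bound=3 product=6

Answer: 2 3 3 3 3 3 3 3 3 3 3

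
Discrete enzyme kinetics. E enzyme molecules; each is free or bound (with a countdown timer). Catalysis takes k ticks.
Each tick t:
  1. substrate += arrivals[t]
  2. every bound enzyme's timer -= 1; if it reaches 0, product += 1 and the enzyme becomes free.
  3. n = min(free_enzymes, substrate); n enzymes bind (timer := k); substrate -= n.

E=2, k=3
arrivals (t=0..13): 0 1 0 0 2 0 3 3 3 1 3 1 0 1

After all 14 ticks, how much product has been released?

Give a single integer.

t=0: arr=0 -> substrate=0 bound=0 product=0
t=1: arr=1 -> substrate=0 bound=1 product=0
t=2: arr=0 -> substrate=0 bound=1 product=0
t=3: arr=0 -> substrate=0 bound=1 product=0
t=4: arr=2 -> substrate=0 bound=2 product=1
t=5: arr=0 -> substrate=0 bound=2 product=1
t=6: arr=3 -> substrate=3 bound=2 product=1
t=7: arr=3 -> substrate=4 bound=2 product=3
t=8: arr=3 -> substrate=7 bound=2 product=3
t=9: arr=1 -> substrate=8 bound=2 product=3
t=10: arr=3 -> substrate=9 bound=2 product=5
t=11: arr=1 -> substrate=10 bound=2 product=5
t=12: arr=0 -> substrate=10 bound=2 product=5
t=13: arr=1 -> substrate=9 bound=2 product=7

Answer: 7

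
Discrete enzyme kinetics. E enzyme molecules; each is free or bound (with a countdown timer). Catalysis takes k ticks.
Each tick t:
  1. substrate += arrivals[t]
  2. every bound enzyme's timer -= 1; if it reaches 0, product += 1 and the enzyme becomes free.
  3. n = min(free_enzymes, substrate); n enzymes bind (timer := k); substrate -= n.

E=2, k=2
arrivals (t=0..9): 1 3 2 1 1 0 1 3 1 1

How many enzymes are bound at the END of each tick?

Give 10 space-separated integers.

Answer: 1 2 2 2 2 2 2 2 2 2

Derivation:
t=0: arr=1 -> substrate=0 bound=1 product=0
t=1: arr=3 -> substrate=2 bound=2 product=0
t=2: arr=2 -> substrate=3 bound=2 product=1
t=3: arr=1 -> substrate=3 bound=2 product=2
t=4: arr=1 -> substrate=3 bound=2 product=3
t=5: arr=0 -> substrate=2 bound=2 product=4
t=6: arr=1 -> substrate=2 bound=2 product=5
t=7: arr=3 -> substrate=4 bound=2 product=6
t=8: arr=1 -> substrate=4 bound=2 product=7
t=9: arr=1 -> substrate=4 bound=2 product=8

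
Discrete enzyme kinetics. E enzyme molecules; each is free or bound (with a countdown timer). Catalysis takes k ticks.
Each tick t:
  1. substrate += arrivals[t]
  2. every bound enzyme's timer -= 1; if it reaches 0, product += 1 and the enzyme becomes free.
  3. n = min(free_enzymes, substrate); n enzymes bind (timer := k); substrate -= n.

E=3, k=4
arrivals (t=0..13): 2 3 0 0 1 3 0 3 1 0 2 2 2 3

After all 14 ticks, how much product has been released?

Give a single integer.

Answer: 9

Derivation:
t=0: arr=2 -> substrate=0 bound=2 product=0
t=1: arr=3 -> substrate=2 bound=3 product=0
t=2: arr=0 -> substrate=2 bound=3 product=0
t=3: arr=0 -> substrate=2 bound=3 product=0
t=4: arr=1 -> substrate=1 bound=3 product=2
t=5: arr=3 -> substrate=3 bound=3 product=3
t=6: arr=0 -> substrate=3 bound=3 product=3
t=7: arr=3 -> substrate=6 bound=3 product=3
t=8: arr=1 -> substrate=5 bound=3 product=5
t=9: arr=0 -> substrate=4 bound=3 product=6
t=10: arr=2 -> substrate=6 bound=3 product=6
t=11: arr=2 -> substrate=8 bound=3 product=6
t=12: arr=2 -> substrate=8 bound=3 product=8
t=13: arr=3 -> substrate=10 bound=3 product=9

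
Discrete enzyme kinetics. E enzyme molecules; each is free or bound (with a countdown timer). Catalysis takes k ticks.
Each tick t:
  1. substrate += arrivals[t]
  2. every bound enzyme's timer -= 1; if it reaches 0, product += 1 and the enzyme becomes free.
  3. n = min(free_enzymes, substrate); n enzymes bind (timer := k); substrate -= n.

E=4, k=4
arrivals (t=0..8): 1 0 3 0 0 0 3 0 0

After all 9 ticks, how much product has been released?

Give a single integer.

t=0: arr=1 -> substrate=0 bound=1 product=0
t=1: arr=0 -> substrate=0 bound=1 product=0
t=2: arr=3 -> substrate=0 bound=4 product=0
t=3: arr=0 -> substrate=0 bound=4 product=0
t=4: arr=0 -> substrate=0 bound=3 product=1
t=5: arr=0 -> substrate=0 bound=3 product=1
t=6: arr=3 -> substrate=0 bound=3 product=4
t=7: arr=0 -> substrate=0 bound=3 product=4
t=8: arr=0 -> substrate=0 bound=3 product=4

Answer: 4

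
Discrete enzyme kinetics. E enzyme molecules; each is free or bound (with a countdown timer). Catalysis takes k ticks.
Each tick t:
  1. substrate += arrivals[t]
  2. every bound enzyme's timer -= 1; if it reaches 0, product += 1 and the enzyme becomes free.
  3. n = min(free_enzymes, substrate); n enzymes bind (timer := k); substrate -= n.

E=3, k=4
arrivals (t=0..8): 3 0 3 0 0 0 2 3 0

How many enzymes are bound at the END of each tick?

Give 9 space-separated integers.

t=0: arr=3 -> substrate=0 bound=3 product=0
t=1: arr=0 -> substrate=0 bound=3 product=0
t=2: arr=3 -> substrate=3 bound=3 product=0
t=3: arr=0 -> substrate=3 bound=3 product=0
t=4: arr=0 -> substrate=0 bound=3 product=3
t=5: arr=0 -> substrate=0 bound=3 product=3
t=6: arr=2 -> substrate=2 bound=3 product=3
t=7: arr=3 -> substrate=5 bound=3 product=3
t=8: arr=0 -> substrate=2 bound=3 product=6

Answer: 3 3 3 3 3 3 3 3 3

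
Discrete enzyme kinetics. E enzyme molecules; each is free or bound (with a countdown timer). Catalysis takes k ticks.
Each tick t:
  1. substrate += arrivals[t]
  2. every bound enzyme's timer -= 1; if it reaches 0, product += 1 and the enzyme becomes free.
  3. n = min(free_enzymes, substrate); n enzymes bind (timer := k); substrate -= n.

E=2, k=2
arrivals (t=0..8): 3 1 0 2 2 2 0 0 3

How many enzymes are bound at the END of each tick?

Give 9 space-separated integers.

Answer: 2 2 2 2 2 2 2 2 2

Derivation:
t=0: arr=3 -> substrate=1 bound=2 product=0
t=1: arr=1 -> substrate=2 bound=2 product=0
t=2: arr=0 -> substrate=0 bound=2 product=2
t=3: arr=2 -> substrate=2 bound=2 product=2
t=4: arr=2 -> substrate=2 bound=2 product=4
t=5: arr=2 -> substrate=4 bound=2 product=4
t=6: arr=0 -> substrate=2 bound=2 product=6
t=7: arr=0 -> substrate=2 bound=2 product=6
t=8: arr=3 -> substrate=3 bound=2 product=8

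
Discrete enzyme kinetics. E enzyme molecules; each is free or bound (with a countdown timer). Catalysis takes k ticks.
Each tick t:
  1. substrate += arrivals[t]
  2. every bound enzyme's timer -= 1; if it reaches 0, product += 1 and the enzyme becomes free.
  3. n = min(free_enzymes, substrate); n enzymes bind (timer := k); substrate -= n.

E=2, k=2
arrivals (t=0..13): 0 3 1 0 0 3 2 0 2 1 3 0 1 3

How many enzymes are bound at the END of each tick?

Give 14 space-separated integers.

t=0: arr=0 -> substrate=0 bound=0 product=0
t=1: arr=3 -> substrate=1 bound=2 product=0
t=2: arr=1 -> substrate=2 bound=2 product=0
t=3: arr=0 -> substrate=0 bound=2 product=2
t=4: arr=0 -> substrate=0 bound=2 product=2
t=5: arr=3 -> substrate=1 bound=2 product=4
t=6: arr=2 -> substrate=3 bound=2 product=4
t=7: arr=0 -> substrate=1 bound=2 product=6
t=8: arr=2 -> substrate=3 bound=2 product=6
t=9: arr=1 -> substrate=2 bound=2 product=8
t=10: arr=3 -> substrate=5 bound=2 product=8
t=11: arr=0 -> substrate=3 bound=2 product=10
t=12: arr=1 -> substrate=4 bound=2 product=10
t=13: arr=3 -> substrate=5 bound=2 product=12

Answer: 0 2 2 2 2 2 2 2 2 2 2 2 2 2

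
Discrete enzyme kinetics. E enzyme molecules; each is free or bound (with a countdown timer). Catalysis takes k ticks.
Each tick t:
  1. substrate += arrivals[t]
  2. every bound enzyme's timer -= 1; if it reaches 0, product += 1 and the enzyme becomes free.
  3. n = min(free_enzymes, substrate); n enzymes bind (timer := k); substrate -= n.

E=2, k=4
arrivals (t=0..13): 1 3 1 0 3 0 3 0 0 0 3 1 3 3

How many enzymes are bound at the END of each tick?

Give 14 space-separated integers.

t=0: arr=1 -> substrate=0 bound=1 product=0
t=1: arr=3 -> substrate=2 bound=2 product=0
t=2: arr=1 -> substrate=3 bound=2 product=0
t=3: arr=0 -> substrate=3 bound=2 product=0
t=4: arr=3 -> substrate=5 bound=2 product=1
t=5: arr=0 -> substrate=4 bound=2 product=2
t=6: arr=3 -> substrate=7 bound=2 product=2
t=7: arr=0 -> substrate=7 bound=2 product=2
t=8: arr=0 -> substrate=6 bound=2 product=3
t=9: arr=0 -> substrate=5 bound=2 product=4
t=10: arr=3 -> substrate=8 bound=2 product=4
t=11: arr=1 -> substrate=9 bound=2 product=4
t=12: arr=3 -> substrate=11 bound=2 product=5
t=13: arr=3 -> substrate=13 bound=2 product=6

Answer: 1 2 2 2 2 2 2 2 2 2 2 2 2 2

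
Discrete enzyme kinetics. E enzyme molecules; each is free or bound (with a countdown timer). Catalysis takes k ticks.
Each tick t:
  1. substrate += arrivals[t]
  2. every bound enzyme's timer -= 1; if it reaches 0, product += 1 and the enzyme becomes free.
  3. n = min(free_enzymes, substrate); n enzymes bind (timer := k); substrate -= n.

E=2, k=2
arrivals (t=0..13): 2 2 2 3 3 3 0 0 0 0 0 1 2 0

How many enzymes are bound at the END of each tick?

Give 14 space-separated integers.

Answer: 2 2 2 2 2 2 2 2 2 2 2 2 2 2

Derivation:
t=0: arr=2 -> substrate=0 bound=2 product=0
t=1: arr=2 -> substrate=2 bound=2 product=0
t=2: arr=2 -> substrate=2 bound=2 product=2
t=3: arr=3 -> substrate=5 bound=2 product=2
t=4: arr=3 -> substrate=6 bound=2 product=4
t=5: arr=3 -> substrate=9 bound=2 product=4
t=6: arr=0 -> substrate=7 bound=2 product=6
t=7: arr=0 -> substrate=7 bound=2 product=6
t=8: arr=0 -> substrate=5 bound=2 product=8
t=9: arr=0 -> substrate=5 bound=2 product=8
t=10: arr=0 -> substrate=3 bound=2 product=10
t=11: arr=1 -> substrate=4 bound=2 product=10
t=12: arr=2 -> substrate=4 bound=2 product=12
t=13: arr=0 -> substrate=4 bound=2 product=12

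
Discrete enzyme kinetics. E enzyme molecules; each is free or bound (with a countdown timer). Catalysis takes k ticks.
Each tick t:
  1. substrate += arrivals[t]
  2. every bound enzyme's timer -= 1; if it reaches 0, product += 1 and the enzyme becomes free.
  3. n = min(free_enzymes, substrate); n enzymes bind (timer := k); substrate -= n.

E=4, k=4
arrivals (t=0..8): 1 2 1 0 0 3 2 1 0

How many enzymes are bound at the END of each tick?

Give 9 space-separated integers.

Answer: 1 3 4 4 3 4 4 4 4

Derivation:
t=0: arr=1 -> substrate=0 bound=1 product=0
t=1: arr=2 -> substrate=0 bound=3 product=0
t=2: arr=1 -> substrate=0 bound=4 product=0
t=3: arr=0 -> substrate=0 bound=4 product=0
t=4: arr=0 -> substrate=0 bound=3 product=1
t=5: arr=3 -> substrate=0 bound=4 product=3
t=6: arr=2 -> substrate=1 bound=4 product=4
t=7: arr=1 -> substrate=2 bound=4 product=4
t=8: arr=0 -> substrate=2 bound=4 product=4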